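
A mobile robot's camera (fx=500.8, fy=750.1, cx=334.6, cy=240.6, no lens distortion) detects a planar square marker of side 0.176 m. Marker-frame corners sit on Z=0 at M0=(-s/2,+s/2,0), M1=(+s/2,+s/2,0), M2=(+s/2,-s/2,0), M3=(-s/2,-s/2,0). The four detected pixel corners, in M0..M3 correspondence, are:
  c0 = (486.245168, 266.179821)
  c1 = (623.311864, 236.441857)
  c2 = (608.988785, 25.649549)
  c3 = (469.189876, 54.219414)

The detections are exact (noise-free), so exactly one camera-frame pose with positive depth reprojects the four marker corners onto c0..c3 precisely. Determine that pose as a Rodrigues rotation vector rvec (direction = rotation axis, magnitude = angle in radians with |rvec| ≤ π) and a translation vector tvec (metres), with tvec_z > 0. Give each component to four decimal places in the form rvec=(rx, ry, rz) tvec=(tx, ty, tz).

rvec=(0.0645, -0.0334, -0.1406) tvec=(0.2643, -0.0780, 0.6224)

Intrinsics K: fx=500.8, fy=750.1, cx=334.6, cy=240.6
Marker side s = 0.176 m; corners in marker frame (Z=0):
  M0 = (-0.0880, +0.0880, 0)
  M1 = (+0.0880, +0.0880, 0)
  M2 = (+0.0880, -0.0880, 0)
  M3 = (-0.0880, -0.0880, 0)
Detected image corners:
  c0 = (486.245168, 266.179821) px
  c1 = (623.311864, 236.441857) px
  c2 = (608.988785, 25.649549) px
  c3 = (469.189876, 54.219414) px
Planar DLT: solve 8×8 A·h = b for H (H[2,2]=1):
  H  [+811.71483 +147.58477 +547.28879]
  H  [-158.95882 +1216.55720 +146.55780]
  H  [+0.04614 +0.10691 +1.00000]
B = K⁻¹H; ‖b₁‖=1.606751, ‖b₂‖=1.606751; λ = 2/(‖b₁‖+‖b₂‖) = 0.622374, sign → tz>0 ⇒ λ=+0.622374
r₁ = λ·B[:,0] = (+0.98958,-0.14110,+0.02872); r₂ = λ·B[:,1] = (+0.13896,+0.98806,+0.06654)
r₃ = r₁×r₂ = (-0.03776,-0.06185,+0.99737); SVD([r₁ r₂ r₃]) → R = UVᵀ:
  R  [+0.98958 +0.13896 -0.03776]
  R  [-0.14110 +0.98806 -0.06185]
  R  [+0.02872 +0.06654 +0.99737]
t = (+0.26432, -0.07803, +0.62237) m
tr R = 2.975009; θ = arccos((tr R − 1)/2) = 0.158249 rad = 9.067°
axis k = ((R−Rᵀ)₃₂, (R−Rᵀ)₁₃, (R−Rᵀ)₂₁) / (2 sinθ) = (+0.407365, -0.210940, -0.888571)
rvec = θ·k = (+0.064465, -0.033381, -0.140616)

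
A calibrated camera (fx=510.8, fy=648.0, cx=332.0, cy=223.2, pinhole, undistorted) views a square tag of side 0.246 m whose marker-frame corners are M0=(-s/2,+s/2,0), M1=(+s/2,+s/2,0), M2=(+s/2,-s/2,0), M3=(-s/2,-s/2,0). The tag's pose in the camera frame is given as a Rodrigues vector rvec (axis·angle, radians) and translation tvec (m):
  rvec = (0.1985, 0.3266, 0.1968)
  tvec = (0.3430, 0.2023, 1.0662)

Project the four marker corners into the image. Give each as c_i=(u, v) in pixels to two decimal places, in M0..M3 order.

c0=(426.57, 391.27) c1=(543.46, 436.48) c2=(575.02, 295.26) c3=(449.98, 257.33)

Intrinsics K: fx=510.8, fy=648.0, cx=332.0, cy=223.2
Marker side s = 0.246 m; corners in marker frame (Z=0):
  M0 = (-0.1230, +0.1230, 0)
  M1 = (+0.1230, +0.1230, 0)
  M2 = (+0.1230, -0.1230, 0)
  M3 = (-0.1230, -0.1230, 0)
rvec = (0.1985, 0.3266, 0.1968), |rvec| = θ = 0.42988 rad = 24.631°
Rodrigues: sinθ=0.41677, 1−cosθ=0.09099; R = I + sinθ·[k]× + (1−cosθ)·[k]×²:
    [+0.92841 -0.15888 +0.33587]
    [+0.22271 +0.96153 -0.16080]
    [-0.29740 +0.22409 +0.92808]
t = (0.3430, 0.2023, 1.0662) m
M0: Pc = R·M0+t = (+0.20926, +0.29317, +1.13034); u = 510.8·(+0.20926)/1.13034 + 332.0 = 426.5658, v = 648.0·(+0.29317)/1.13034 + 223.2 = 391.2704
M1: Pc = R·M1+t = (+0.43765, +0.34796, +1.05718); u = 510.8·(+0.43765)/1.05718 + 332.0 = 543.4613, v = 648.0·(+0.34796)/1.05718 + 223.2 = 436.4834
M2: Pc = R·M2+t = (+0.47674, +0.11143, +1.00206); u = 510.8·(+0.47674)/1.00206 + 332.0 = 575.0172, v = 648.0·(+0.11143)/1.00206 + 223.2 = 295.2554
M3: Pc = R·M3+t = (+0.24835, +0.05664, +1.07522); u = 510.8·(+0.24835)/1.07522 + 332.0 = 449.9813, v = 648.0·(+0.05664)/1.07522 + 223.2 = 257.3339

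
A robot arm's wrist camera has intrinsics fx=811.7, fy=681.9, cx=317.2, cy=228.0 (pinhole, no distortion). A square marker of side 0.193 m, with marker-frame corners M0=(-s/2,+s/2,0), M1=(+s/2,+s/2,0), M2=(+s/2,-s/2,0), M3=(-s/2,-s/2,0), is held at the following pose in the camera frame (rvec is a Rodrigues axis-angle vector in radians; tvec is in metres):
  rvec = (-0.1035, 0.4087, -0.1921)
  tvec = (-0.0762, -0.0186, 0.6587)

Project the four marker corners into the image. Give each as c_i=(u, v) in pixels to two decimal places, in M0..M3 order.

c0=(142.17, 323.45) c1=(352.58, 290.51) c2=(310.50, 85.46) c3=(112.42, 138.62)

Intrinsics K: fx=811.7, fy=681.9, cx=317.2, cy=228.0
Marker side s = 0.193 m; corners in marker frame (Z=0):
  M0 = (-0.0965, +0.0965, 0)
  M1 = (+0.0965, +0.0965, 0)
  M2 = (+0.0965, -0.0965, 0)
  M3 = (-0.0965, -0.0965, 0)
rvec = (-0.1035, 0.4087, -0.1921), |rvec| = θ = 0.46330 rad = 26.545°
Rodrigues: sinθ=0.44691, 1−cosθ=0.10542; R = I + sinθ·[k]× + (1−cosθ)·[k]×²:
    [+0.89984 +0.16453 +0.40400]
    [-0.20608 +0.97662 +0.06128]
    [-0.38447 -0.13840 +0.91270]
t = (-0.0762, -0.0186, 0.6587) m
M0: Pc = R·M0+t = (-0.14716, +0.09553, +0.68245); u = 811.7·(-0.14716)/0.68245 + 317.2 = 142.1707, v = 681.9·(+0.09553)/0.68245 + 228.0 = 323.4532
M1: Pc = R·M1+t = (+0.02651, +0.05576, +0.60824); u = 811.7·(+0.02651)/0.60824 + 317.2 = 352.5796, v = 681.9·(+0.05576)/0.60824 + 228.0 = 290.5091
M2: Pc = R·M2+t = (-0.00524, -0.13273, +0.63495); u = 811.7·(-0.00524)/0.63495 + 317.2 = 310.4988, v = 681.9·(-0.13273)/0.63495 + 228.0 = 85.4567
M3: Pc = R·M3+t = (-0.17891, -0.09296, +0.70916); u = 811.7·(-0.17891)/0.70916 + 317.2 = 112.4180, v = 681.9·(-0.09296)/0.70916 + 228.0 = 138.6157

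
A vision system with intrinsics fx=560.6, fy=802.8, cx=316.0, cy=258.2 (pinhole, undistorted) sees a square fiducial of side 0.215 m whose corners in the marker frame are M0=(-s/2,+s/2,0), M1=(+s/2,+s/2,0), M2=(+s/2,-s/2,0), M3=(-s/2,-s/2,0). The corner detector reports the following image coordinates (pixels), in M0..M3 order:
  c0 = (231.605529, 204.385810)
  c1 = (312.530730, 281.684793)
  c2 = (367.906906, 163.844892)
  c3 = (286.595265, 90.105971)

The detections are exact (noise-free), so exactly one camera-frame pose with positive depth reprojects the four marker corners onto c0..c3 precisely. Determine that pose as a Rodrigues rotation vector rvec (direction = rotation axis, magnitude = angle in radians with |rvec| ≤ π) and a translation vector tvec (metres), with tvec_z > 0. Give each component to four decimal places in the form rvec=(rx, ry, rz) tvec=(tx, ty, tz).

rvec=(-0.1012, 0.1110, 0.5877) tvec=(-0.0363, -0.1126, 1.2224)

Intrinsics K: fx=560.6, fy=802.8, cx=316.0, cy=258.2
Marker side s = 0.215 m; corners in marker frame (Z=0):
  M0 = (-0.1075, +0.1075, 0)
  M1 = (+0.1075, +0.1075, 0)
  M2 = (+0.1075, -0.1075, 0)
  M3 = (-0.1075, -0.1075, 0)
Detected image corners:
  c0 = (231.605529, 204.385810) px
  c1 = (312.530730, 281.684793) px
  c2 = (367.906906, 163.844892) px
  c3 = (286.595265, 90.105971) px
Planar DLT: solve 8×8 A·h = b for H (H[2,2]=1):
  H  [+344.67024 -272.21189 +299.33883]
  H  [+331.05961 +530.11147 +184.23950]
  H  [-0.10889 -0.05192 +1.00000]
B = K⁻¹H; ‖b₁‖=0.818093, ‖b₂‖=0.818093; λ = 2/(‖b₁‖+‖b₂‖) = 1.222355, sign → tz>0 ⇒ λ=+1.222355
r₁ = λ·B[:,0] = (+0.82656,+0.54688,-0.13310); r₂ = λ·B[:,1] = (-0.55777,+0.82757,-0.06346)
r₃ = r₁×r₂ = (+0.07544,+0.12669,+0.98907); SVD([r₁ r₂ r₃]) → R = UVᵀ:
  R  [+0.82656 -0.55777 +0.07544]
  R  [+0.54688 +0.82757 +0.12669]
  R  [-0.13310 -0.06346 +0.98907]
t = (-0.03633, -0.11261, +1.22235) m
tr R = 2.643194; θ = arccos((tr R − 1)/2) = 0.606589 rad = 34.755°
axis k = ((R−Rᵀ)₃₂, (R−Rᵀ)₁₃, (R−Rᵀ)₂₁) / (2 sinθ) = (-0.166783, +0.182913, +0.968879)
rvec = θ·k = (-0.101169, +0.110953, +0.587711)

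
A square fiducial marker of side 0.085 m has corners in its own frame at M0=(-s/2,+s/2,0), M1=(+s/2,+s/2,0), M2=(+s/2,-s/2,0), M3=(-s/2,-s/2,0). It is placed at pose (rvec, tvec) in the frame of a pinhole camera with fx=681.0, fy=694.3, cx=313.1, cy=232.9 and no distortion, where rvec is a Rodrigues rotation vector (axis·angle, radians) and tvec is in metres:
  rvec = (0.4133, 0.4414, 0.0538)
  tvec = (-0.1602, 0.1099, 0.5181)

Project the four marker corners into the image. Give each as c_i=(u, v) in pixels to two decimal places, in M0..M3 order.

Intrinsics K: fx=681.0, fy=694.3, cx=313.1, cy=232.9
Marker side s = 0.085 m; corners in marker frame (Z=0):
  M0 = (-0.0425, +0.0425, 0)
  M1 = (+0.0425, +0.0425, 0)
  M2 = (+0.0425, -0.0425, 0)
  M3 = (-0.0425, -0.0425, 0)
rvec = (0.4133, 0.4414, 0.0538), |rvec| = θ = 0.60708 rad = 34.783°
Rodrigues: sinθ=0.57047, 1−cosθ=0.17868; R = I + sinθ·[k]× + (1−cosθ)·[k]×²:
    [+0.90414 +0.03789 +0.42556]
    [+0.13900 +0.91578 -0.37686]
    [-0.40400 +0.39989 +0.82272]
t = (-0.1602, 0.1099, 0.5181) m
M0: Pc = R·M0+t = (-0.19702, +0.14291, +0.55227); u = 681.0·(-0.19702)/0.55227 + 313.1 = 70.1599, v = 694.3·(+0.14291)/0.55227 + 232.9 = 412.5681
M1: Pc = R·M1+t = (-0.12016, +0.15473, +0.51793); u = 681.0·(-0.12016)/0.51793 + 313.1 = 155.1012, v = 694.3·(+0.15473)/0.51793 + 232.9 = 440.3196
M2: Pc = R·M2+t = (-0.12338, +0.07689, +0.48393); u = 681.0·(-0.12338)/0.48393 + 313.1 = 139.4712, v = 694.3·(+0.07689)/0.48393 + 232.9 = 343.2097
M3: Pc = R·M3+t = (-0.20024, +0.06507, +0.51827); u = 681.0·(-0.20024)/0.51827 + 313.1 = 49.9947, v = 694.3·(+0.06507)/0.51827 + 232.9 = 320.0725

c0=(70.16, 412.57) c1=(155.10, 440.32) c2=(139.47, 343.21) c3=(49.99, 320.07)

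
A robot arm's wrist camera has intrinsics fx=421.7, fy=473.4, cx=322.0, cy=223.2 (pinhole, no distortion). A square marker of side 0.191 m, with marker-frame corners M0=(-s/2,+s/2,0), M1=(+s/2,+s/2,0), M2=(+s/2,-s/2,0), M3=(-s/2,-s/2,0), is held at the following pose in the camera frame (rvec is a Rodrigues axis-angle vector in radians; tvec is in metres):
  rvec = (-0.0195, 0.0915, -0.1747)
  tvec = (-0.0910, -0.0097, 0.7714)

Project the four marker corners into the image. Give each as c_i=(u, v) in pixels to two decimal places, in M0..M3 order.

c0=(230.77, 284.70) c1=(332.62, 265.34) c2=(314.38, 148.75) c3=(213.61, 170.53)

Intrinsics K: fx=421.7, fy=473.4, cx=322.0, cy=223.2
Marker side s = 0.191 m; corners in marker frame (Z=0):
  M0 = (-0.0955, +0.0955, 0)
  M1 = (+0.0955, +0.0955, 0)
  M2 = (+0.0955, -0.0955, 0)
  M3 = (-0.0955, -0.0955, 0)
rvec = (-0.0195, 0.0915, -0.1747), |rvec| = θ = 0.19817 rad = 11.354°
Rodrigues: sinθ=0.19688, 1−cosθ=0.01957; R = I + sinθ·[k]× + (1−cosθ)·[k]×²:
    [+0.98062 +0.17267 +0.09260]
    [-0.17445 +0.98460 +0.01141]
    [-0.08920 -0.02734 +0.99564]
t = (-0.0910, -0.0097, 0.7714) m
M0: Pc = R·M0+t = (-0.16816, +0.10099, +0.77731); u = 421.7·(-0.16816)/0.77731 + 322.0 = 230.7715, v = 473.4·(+0.10099)/0.77731 + 223.2 = 284.7049
M1: Pc = R·M1+t = (+0.01914, +0.06767, +0.76027); u = 421.7·(+0.01914)/0.76027 + 322.0 = 332.6158, v = 473.4·(+0.06767)/0.76027 + 223.2 = 265.3360
M2: Pc = R·M2+t = (-0.01384, -0.12039, +0.76549); u = 421.7·(-0.01384)/0.76549 + 322.0 = 314.3752, v = 473.4·(-0.12039)/0.76549 + 223.2 = 148.7483
M3: Pc = R·M3+t = (-0.20114, -0.08707, +0.78253); u = 421.7·(-0.20114)/0.78253 + 322.0 = 213.6076, v = 473.4·(-0.08707)/0.78253 + 223.2 = 170.5263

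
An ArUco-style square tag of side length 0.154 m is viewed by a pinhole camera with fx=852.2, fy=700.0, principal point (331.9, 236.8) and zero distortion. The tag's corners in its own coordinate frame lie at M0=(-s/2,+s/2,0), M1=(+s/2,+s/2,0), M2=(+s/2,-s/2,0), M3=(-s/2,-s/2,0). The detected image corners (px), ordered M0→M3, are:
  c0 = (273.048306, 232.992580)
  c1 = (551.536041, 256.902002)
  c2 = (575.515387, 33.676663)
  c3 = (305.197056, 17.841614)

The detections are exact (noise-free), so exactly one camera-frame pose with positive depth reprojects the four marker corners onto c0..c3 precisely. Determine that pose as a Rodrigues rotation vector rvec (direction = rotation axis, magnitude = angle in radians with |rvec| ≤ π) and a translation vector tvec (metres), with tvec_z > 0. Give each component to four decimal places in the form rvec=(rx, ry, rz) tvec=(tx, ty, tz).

Intrinsics K: fx=852.2, fy=700.0, cx=331.9, cy=236.8
Marker side s = 0.154 m; corners in marker frame (Z=0):
  M0 = (-0.0770, +0.0770, 0)
  M1 = (+0.0770, +0.0770, 0)
  M2 = (+0.0770, -0.0770, 0)
  M3 = (-0.0770, -0.0770, 0)
Detected image corners:
  c0 = (273.048306, 232.992580) px
  c1 = (551.536041, 256.902002) px
  c2 = (575.515387, 33.676663) px
  c3 = (305.197056, 17.841614) px
Planar DLT: solve 8×8 A·h = b for H (H[2,2]=1):
  H  [+1687.75859 -274.67712 +424.23694]
  H  [+98.87570 +1393.64910 +133.36422]
  H  [-0.21964 -0.21579 +1.00000]
B = K⁻¹H; ‖b₁‖=2.088809, ‖b₂‖=2.088809; λ = 2/(‖b₁‖+‖b₂‖) = 0.478742, sign → tz>0 ⇒ λ=+0.478742
r₁ = λ·B[:,0] = (+0.98909,+0.10319,-0.10515); r₂ = λ·B[:,1] = (-0.11407,+0.98809,-0.10331)
r₃ = r₁×r₂ = (+0.09324,+0.11417,+0.98908); SVD([r₁ r₂ r₃]) → R = UVᵀ:
  R  [+0.98909 -0.11407 +0.09324]
  R  [+0.10319 +0.98809 +0.11417]
  R  [-0.10515 -0.10331 +0.98908]
t = (+0.05187, -0.07074, +0.47874) m
tr R = 2.966250; θ = arccos((tr R − 1)/2) = 0.183970 rad = 10.541°
axis k = ((R−Rᵀ)₃₂, (R−Rᵀ)₁₃, (R−Rᵀ)₂₁) / (2 sinθ) = (-0.594416, +0.542244, +0.593836)
rvec = θ·k = (-0.109355, +0.099757, +0.109248)

rvec=(-0.1094, 0.0998, 0.1092) tvec=(0.0519, -0.0707, 0.4787)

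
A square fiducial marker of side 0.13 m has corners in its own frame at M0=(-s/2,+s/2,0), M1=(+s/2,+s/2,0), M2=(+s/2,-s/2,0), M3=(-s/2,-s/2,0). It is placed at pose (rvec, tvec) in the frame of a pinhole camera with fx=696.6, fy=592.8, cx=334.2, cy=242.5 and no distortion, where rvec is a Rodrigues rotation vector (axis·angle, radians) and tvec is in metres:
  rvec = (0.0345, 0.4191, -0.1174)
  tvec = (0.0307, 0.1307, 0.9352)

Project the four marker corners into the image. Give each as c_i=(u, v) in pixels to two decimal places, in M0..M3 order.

c0=(319.44, 367.03) c1=(408.89, 365.26) c2=(396.94, 281.18) c3=(308.04, 287.59)

Intrinsics K: fx=696.6, fy=592.8, cx=334.2, cy=242.5
Marker side s = 0.13 m; corners in marker frame (Z=0):
  M0 = (-0.0650, +0.0650, 0)
  M1 = (+0.0650, +0.0650, 0)
  M2 = (+0.0650, -0.0650, 0)
  M3 = (-0.0650, -0.0650, 0)
rvec = (0.0345, 0.4191, -0.1174), |rvec| = θ = 0.43660 rad = 25.015°
Rodrigues: sinθ=0.42286, 1−cosθ=0.09380; R = I + sinθ·[k]× + (1−cosθ)·[k]×²:
    [+0.90678 +0.12082 +0.40392]
    [-0.10659 +0.99263 -0.05763]
    [-0.40790 +0.00920 +0.91298]
t = (0.0307, 0.1307, 0.9352) m
M0: Pc = R·M0+t = (-0.02039, +0.20215, +0.96231); u = 696.6·(-0.02039)/0.96231 + 334.2 = 319.4419, v = 592.8·(+0.20215)/0.96231 + 242.5 = 367.0274
M1: Pc = R·M1+t = (+0.09749, +0.18829, +0.90928); u = 696.6·(+0.09749)/0.90928 + 334.2 = 408.8900, v = 592.8·(+0.18829)/0.90928 + 242.5 = 365.2558
M2: Pc = R·M2+t = (+0.08179, +0.05925, +0.90809); u = 696.6·(+0.08179)/0.90809 + 334.2 = 396.9396, v = 592.8·(+0.05925)/0.90809 + 242.5 = 281.1788
M3: Pc = R·M3+t = (-0.03609, +0.07311, +0.96112); u = 696.6·(-0.03609)/0.96112 + 334.2 = 308.0396, v = 592.8·(+0.07311)/0.96112 + 242.5 = 287.5914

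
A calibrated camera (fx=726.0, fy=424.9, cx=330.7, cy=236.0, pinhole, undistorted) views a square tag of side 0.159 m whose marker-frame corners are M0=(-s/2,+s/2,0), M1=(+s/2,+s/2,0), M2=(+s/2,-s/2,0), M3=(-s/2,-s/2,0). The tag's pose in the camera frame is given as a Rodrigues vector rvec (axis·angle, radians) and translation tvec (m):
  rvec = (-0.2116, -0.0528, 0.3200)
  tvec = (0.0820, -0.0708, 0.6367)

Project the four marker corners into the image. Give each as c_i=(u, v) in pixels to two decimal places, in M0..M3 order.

Intrinsics K: fx=726.0, fy=424.9, cx=330.7, cy=236.0
Marker side s = 0.159 m; corners in marker frame (Z=0):
  M0 = (-0.0795, +0.0795, 0)
  M1 = (+0.0795, +0.0795, 0)
  M2 = (+0.0795, -0.0795, 0)
  M3 = (-0.0795, -0.0795, 0)
rvec = (-0.2116, -0.0528, 0.3200), |rvec| = θ = 0.38725 rad = 22.188°
Rodrigues: sinθ=0.37764, 1−cosθ=0.07405; R = I + sinθ·[k]× + (1−cosθ)·[k]×²:
    [+0.94806 -0.30654 -0.08493]
    [+0.31758 +0.92733 +0.19801]
    [+0.01806 -0.21469 +0.97651]
t = (0.0820, -0.0708, 0.6367) m
M0: Pc = R·M0+t = (-0.01774, -0.02232, +0.61820); u = 726.0·(-0.01774)/0.61820 + 330.7 = 309.8651, v = 424.9·(-0.02232)/0.61820 + 236.0 = 220.6556
M1: Pc = R·M1+t = (+0.13300, +0.02817, +0.62107); u = 726.0·(+0.13300)/0.62107 + 330.7 = 486.1716, v = 424.9·(+0.02817)/0.62107 + 236.0 = 255.2724
M2: Pc = R·M2+t = (+0.18174, -0.11928, +0.65520); u = 726.0·(+0.18174)/0.65520 + 330.7 = 532.0787, v = 424.9·(-0.11928)/0.65520 + 236.0 = 158.6500
M3: Pc = R·M3+t = (+0.03100, -0.16977, +0.65233); u = 726.0·(+0.03100)/0.65233 + 330.7 = 365.2003, v = 424.9·(-0.16977)/0.65233 + 236.0 = 125.4195

c0=(309.87, 220.66) c1=(486.17, 255.27) c2=(532.08, 158.65) c3=(365.20, 125.42)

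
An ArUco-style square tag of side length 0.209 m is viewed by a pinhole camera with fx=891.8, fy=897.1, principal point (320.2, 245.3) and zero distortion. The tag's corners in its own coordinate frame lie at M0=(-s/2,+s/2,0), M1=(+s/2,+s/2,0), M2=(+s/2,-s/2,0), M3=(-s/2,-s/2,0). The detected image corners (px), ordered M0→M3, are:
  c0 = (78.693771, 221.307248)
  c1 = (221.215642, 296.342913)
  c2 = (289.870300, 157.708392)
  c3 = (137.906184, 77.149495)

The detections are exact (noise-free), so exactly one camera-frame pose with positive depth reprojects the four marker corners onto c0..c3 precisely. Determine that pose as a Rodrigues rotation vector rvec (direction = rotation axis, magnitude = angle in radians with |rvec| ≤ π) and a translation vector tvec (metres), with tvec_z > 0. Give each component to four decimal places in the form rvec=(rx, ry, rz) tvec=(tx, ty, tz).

Intrinsics K: fx=891.8, fy=897.1, cx=320.2, cy=245.3
Marker side s = 0.209 m; corners in marker frame (Z=0):
  M0 = (-0.1045, +0.1045, 0)
  M1 = (+0.1045, +0.1045, 0)
  M2 = (+0.1045, -0.1045, 0)
  M3 = (-0.1045, -0.1045, 0)
Detected image corners:
  c0 = (78.693771, 221.307248) px
  c1 = (221.215642, 296.342913) px
  c2 = (289.870300, 157.708392) px
  c3 = (137.906184, 77.149495) px
Planar DLT: solve 8×8 A·h = b for H (H[2,2]=1):
  H  [+706.42773 -248.96518 +180.98762]
  H  [+374.54899 +735.43109 +190.49998]
  H  [+0.01459 +0.31316 +1.00000]
B = K⁻¹H; ‖b₁‖=0.889055, ‖b₂‖=0.889055; λ = 2/(‖b₁‖+‖b₂‖) = 1.124790, sign → tz>0 ⇒ λ=+1.124790
r₁ = λ·B[:,0] = (+0.88509,+0.46512,+0.01642); r₂ = λ·B[:,1] = (-0.44048,+0.82577,+0.35224)
r₃ = r₁×r₂ = (+0.15028,-0.31900,+0.93576); SVD([r₁ r₂ r₃]) → R = UVᵀ:
  R  [+0.88509 -0.44048 +0.15028]
  R  [+0.46512 +0.82577 -0.31900]
  R  [+0.01642 +0.35224 +0.93576]
t = (-0.17558, -0.06871, +1.12479) m
tr R = 2.646630; θ = arccos((tr R − 1)/2) = 0.603570 rad = 34.582°
axis k = ((R−Rᵀ)₃₂, (R−Rᵀ)₁₃, (R−Rᵀ)₂₁) / (2 sinθ) = (+0.591316, +0.117926, +0.797771)
rvec = θ·k = (+0.356900, +0.071176, +0.481510)

rvec=(0.3569, 0.0712, 0.4815) tvec=(-0.1756, -0.0687, 1.1248)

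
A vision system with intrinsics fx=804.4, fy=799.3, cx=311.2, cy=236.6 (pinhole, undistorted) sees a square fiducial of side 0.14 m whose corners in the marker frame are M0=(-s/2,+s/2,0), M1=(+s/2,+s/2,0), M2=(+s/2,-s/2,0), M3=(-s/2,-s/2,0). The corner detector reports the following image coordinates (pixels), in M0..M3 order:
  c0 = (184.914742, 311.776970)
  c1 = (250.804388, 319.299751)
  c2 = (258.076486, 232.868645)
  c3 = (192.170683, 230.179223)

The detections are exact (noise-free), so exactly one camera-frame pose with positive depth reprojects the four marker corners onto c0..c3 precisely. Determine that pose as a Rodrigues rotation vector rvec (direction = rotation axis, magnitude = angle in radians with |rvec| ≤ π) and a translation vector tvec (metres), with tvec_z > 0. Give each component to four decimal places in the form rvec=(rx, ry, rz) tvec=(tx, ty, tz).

Intrinsics K: fx=804.4, fy=799.3, cx=311.2, cy=236.6
Marker side s = 0.14 m; corners in marker frame (Z=0):
  M0 = (-0.0700, +0.0700, 0)
  M1 = (+0.0700, +0.0700, 0)
  M2 = (+0.0700, -0.0700, 0)
  M3 = (-0.0700, -0.0700, 0)
Detected image corners:
  c0 = (184.914742, 311.776970) px
  c1 = (250.804388, 319.299751) px
  c2 = (258.076486, 232.868645) px
  c3 = (192.170683, 230.179223) px
Planar DLT: solve 8×8 A·h = b for H (H[2,2]=1):
  H  [+380.26311 -61.46512 +220.56086]
  H  [-75.26298 +587.77772 +273.33098]
  H  [-0.40830 -0.04326 +1.00000]
B = K⁻¹H; ‖b₁‖=0.751792, ‖b₂‖=0.751792; λ = 2/(‖b₁‖+‖b₂‖) = 1.330156, sign → tz>0 ⇒ λ=+1.330156
r₁ = λ·B[:,0] = (+0.83891,+0.03551,-0.54310); r₂ = λ·B[:,1] = (-0.07938,+0.99518,-0.05754)
r₃ = r₁×r₂ = (+0.53844,+0.09138,+0.83769); SVD([r₁ r₂ r₃]) → R = UVᵀ:
  R  [+0.83891 -0.07938 +0.53844]
  R  [+0.03551 +0.99518 +0.09138]
  R  [-0.54310 -0.05754 +0.83769]
t = (-0.14988, +0.06113, +1.33016) m
tr R = 2.671790; θ = arccos((tr R − 1)/2) = 0.581035 rad = 33.291°
axis k = ((R−Rᵀ)₃₂, (R−Rᵀ)₁₃, (R−Rᵀ)₂₁) / (2 sinθ) = (-0.135654, +0.985213, +0.104660)
rvec = θ·k = (-0.078820, +0.572444, +0.060811)

rvec=(-0.0788, 0.5724, 0.0608) tvec=(-0.1499, 0.0611, 1.3302)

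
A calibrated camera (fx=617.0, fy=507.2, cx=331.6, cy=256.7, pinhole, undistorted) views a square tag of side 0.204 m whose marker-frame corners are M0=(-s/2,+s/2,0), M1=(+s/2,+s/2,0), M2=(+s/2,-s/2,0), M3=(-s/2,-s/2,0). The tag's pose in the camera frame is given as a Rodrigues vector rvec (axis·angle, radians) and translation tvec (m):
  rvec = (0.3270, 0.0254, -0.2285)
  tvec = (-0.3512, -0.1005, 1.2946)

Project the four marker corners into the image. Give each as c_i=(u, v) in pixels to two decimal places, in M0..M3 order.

Intrinsics K: fx=617.0, fy=507.2, cx=331.6, cy=256.7
Marker side s = 0.204 m; corners in marker frame (Z=0):
  M0 = (-0.1020, +0.1020, 0)
  M1 = (+0.1020, +0.1020, 0)
  M2 = (+0.1020, -0.1020, 0)
  M3 = (-0.1020, -0.1020, 0)
rvec = (0.3270, 0.0254, -0.2285), |rvec| = θ = 0.39973 rad = 22.903°
Rodrigues: sinθ=0.38917, 1−cosθ=0.07884; R = I + sinθ·[k]× + (1−cosθ)·[k]×²:
    [+0.97392 +0.22656 -0.01214]
    [-0.21837 +0.92148 -0.32122]
    [-0.06159 +0.31550 +0.94693]
t = (-0.3512, -0.1005, 1.2946) m
M0: Pc = R·M0+t = (-0.42743, +0.01576, +1.33306); u = 617.0·(-0.42743)/1.33306 + 331.6 = 133.7664, v = 507.2·(+0.01576)/1.33306 + 256.7 = 262.6981
M1: Pc = R·M1+t = (-0.22875, -0.02878, +1.32050); u = 617.0·(-0.22875)/1.32050 + 331.6 = 224.7167, v = 507.2·(-0.02878)/1.32050 + 256.7 = 245.6449
M2: Pc = R·M2+t = (-0.27497, -0.21676, +1.25614); u = 617.0·(-0.27497)/1.25614 + 331.6 = 196.5382, v = 507.2·(-0.21676)/1.25614 + 256.7 = 169.1753
M3: Pc = R·M3+t = (-0.47365, -0.17222, +1.26870); u = 617.0·(-0.47365)/1.26870 + 331.6 = 101.2531, v = 507.2·(-0.17222)/1.26870 + 256.7 = 187.8509

c0=(133.77, 262.70) c1=(224.72, 245.64) c2=(196.54, 169.18) c3=(101.25, 187.85)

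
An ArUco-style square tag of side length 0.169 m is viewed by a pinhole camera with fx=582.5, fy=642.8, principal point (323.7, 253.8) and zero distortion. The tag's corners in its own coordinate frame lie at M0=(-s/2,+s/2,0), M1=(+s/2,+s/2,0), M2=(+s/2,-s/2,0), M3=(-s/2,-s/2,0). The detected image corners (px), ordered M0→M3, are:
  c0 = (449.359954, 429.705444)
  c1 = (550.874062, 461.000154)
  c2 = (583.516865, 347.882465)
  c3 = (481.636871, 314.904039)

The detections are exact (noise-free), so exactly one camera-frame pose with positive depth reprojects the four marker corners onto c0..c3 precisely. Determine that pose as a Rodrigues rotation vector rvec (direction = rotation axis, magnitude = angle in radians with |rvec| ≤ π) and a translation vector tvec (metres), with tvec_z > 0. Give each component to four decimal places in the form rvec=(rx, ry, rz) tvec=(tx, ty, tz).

Intrinsics K: fx=582.5, fy=642.8, cx=323.7, cy=253.8
Marker side s = 0.169 m; corners in marker frame (Z=0):
  M0 = (-0.0845, +0.0845, 0)
  M1 = (+0.0845, +0.0845, 0)
  M2 = (+0.0845, -0.0845, 0)
  M3 = (-0.0845, -0.0845, 0)
Detected image corners:
  c0 = (449.359954, 429.705444) px
  c1 = (550.874062, 461.000154) px
  c2 = (583.516865, 347.882465) px
  c3 = (481.636871, 314.904039) px
Planar DLT: solve 8×8 A·h = b for H (H[2,2]=1):
  H  [+640.32328 -168.77386 +516.60600]
  H  [+219.14862 +691.81299 +388.69174]
  H  [+0.07470 +0.04513 +1.00000]
B = K⁻¹H; ‖b₁‖=1.105180, ‖b₂‖=1.105180; λ = 2/(‖b₁‖+‖b₂‖) = 0.904830, sign → tz>0 ⇒ λ=+0.904830
r₁ = λ·B[:,0] = (+0.95709,+0.28180,+0.06759); r₂ = λ·B[:,1] = (-0.28486,+0.95770,+0.04084)
r₃ = r₁×r₂ = (-0.05322,-0.05834,+0.99688); SVD([r₁ r₂ r₃]) → R = UVᵀ:
  R  [+0.95709 -0.28486 -0.05322]
  R  [+0.28180 +0.95770 -0.05834]
  R  [+0.06759 +0.04084 +0.99688]
t = (+0.29965, +0.18988, +0.90483) m
tr R = 2.911667; θ = arccos((tr R − 1)/2) = 0.298313 rad = 17.092°
axis k = ((R−Rᵀ)₃₂, (R−Rᵀ)₁₃, (R−Rᵀ)₂₁) / (2 sinθ) = (+0.168713, -0.205524, +0.964000)
rvec = θ·k = (+0.050329, -0.061310, +0.287574)

rvec=(0.0503, -0.0613, 0.2876) tvec=(0.2997, 0.1899, 0.9048)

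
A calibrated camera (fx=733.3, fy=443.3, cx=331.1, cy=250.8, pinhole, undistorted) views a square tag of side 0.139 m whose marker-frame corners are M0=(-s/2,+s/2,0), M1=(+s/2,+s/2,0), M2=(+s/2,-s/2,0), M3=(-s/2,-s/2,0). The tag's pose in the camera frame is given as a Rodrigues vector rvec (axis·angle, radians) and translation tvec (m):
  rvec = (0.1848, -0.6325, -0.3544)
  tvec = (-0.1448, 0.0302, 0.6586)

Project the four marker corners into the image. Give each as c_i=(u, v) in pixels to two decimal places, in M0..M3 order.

Intrinsics K: fx=733.3, fy=443.3, cx=331.1, cy=250.8
Marker side s = 0.139 m; corners in marker frame (Z=0):
  M0 = (-0.0695, +0.0695, 0)
  M1 = (+0.0695, +0.0695, 0)
  M2 = (+0.0695, -0.0695, 0)
  M3 = (-0.0695, -0.0695, 0)
rvec = (0.1848, -0.6325, -0.3544), |rvec| = θ = 0.74820 rad = 42.869°
Rodrigues: sinθ=0.68032, 1−cosθ=0.26709; R = I + sinθ·[k]× + (1−cosθ)·[k]×²:
    [+0.74921 +0.26648 -0.60636]
    [-0.37801 +0.92378 -0.06109]
    [+0.54387 +0.27498 +0.79284]
t = (-0.1448, 0.0302, 0.6586) m
M0: Pc = R·M0+t = (-0.17835, +0.12067, +0.63991); u = 733.3·(-0.17835)/0.63991 + 331.1 = 126.7225, v = 443.3·(+0.12067)/0.63991 + 250.8 = 334.3977
M1: Pc = R·M1+t = (-0.07421, +0.06813, +0.71551); u = 733.3·(-0.07421)/0.71551 + 331.1 = 255.0452, v = 443.3·(+0.06813)/0.71551 + 250.8 = 293.0110
M2: Pc = R·M2+t = (-0.11125, -0.06027, +0.67729); u = 733.3·(-0.11125)/0.67729 + 331.1 = 210.6490, v = 443.3·(-0.06027)/0.67729 + 250.8 = 211.3488
M3: Pc = R·M3+t = (-0.21539, -0.00773, +0.60169); u = 733.3·(-0.21539)/0.60169 + 331.1 = 68.5965, v = 443.3·(-0.00773)/0.60169 + 250.8 = 245.1042

c0=(126.72, 334.40) c1=(255.05, 293.01) c2=(210.65, 211.35) c3=(68.60, 245.10)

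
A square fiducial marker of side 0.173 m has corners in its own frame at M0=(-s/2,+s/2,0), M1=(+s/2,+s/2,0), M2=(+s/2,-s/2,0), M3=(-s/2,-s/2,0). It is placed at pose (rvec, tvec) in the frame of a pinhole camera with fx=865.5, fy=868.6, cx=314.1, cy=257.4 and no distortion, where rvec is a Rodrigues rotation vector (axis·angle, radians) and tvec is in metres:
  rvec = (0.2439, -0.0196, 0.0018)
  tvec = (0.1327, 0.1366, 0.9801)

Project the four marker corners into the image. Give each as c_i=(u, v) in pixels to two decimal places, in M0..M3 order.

c0=(353.82, 449.14) c1=(502.98, 448.40) c2=(511.84, 304.95) c3=(356.20, 305.22)

Intrinsics K: fx=865.5, fy=868.6, cx=314.1, cy=257.4
Marker side s = 0.173 m; corners in marker frame (Z=0):
  M0 = (-0.0865, +0.0865, 0)
  M1 = (+0.0865, +0.0865, 0)
  M2 = (+0.0865, -0.0865, 0)
  M3 = (-0.0865, -0.0865, 0)
rvec = (0.2439, -0.0196, 0.0018), |rvec| = θ = 0.24469 rad = 14.020°
Rodrigues: sinθ=0.24226, 1−cosθ=0.02979; R = I + sinθ·[k]× + (1−cosθ)·[k]×²:
    [+0.99981 -0.00416 -0.01919]
    [-0.00060 +0.97040 -0.24149]
    [+0.01962 +0.24146 +0.97021]
t = (0.1327, 0.1366, 0.9801) m
M0: Pc = R·M0+t = (+0.04586, +0.22059, +0.99929); u = 865.5·(+0.04586)/0.99929 + 314.1 = 353.8173, v = 868.6·(+0.22059)/0.99929 + 257.4 = 449.1421
M1: Pc = R·M1+t = (+0.21882, +0.22049, +1.00268); u = 865.5·(+0.21882)/1.00268 + 314.1 = 502.9849, v = 868.6·(+0.22049)/1.00268 + 257.4 = 448.4036
M2: Pc = R·M2+t = (+0.21954, +0.05261, +0.96091); u = 865.5·(+0.21954)/0.96091 + 314.1 = 511.8442, v = 868.6·(+0.05261)/0.96091 + 257.4 = 304.9546
M3: Pc = R·M3+t = (+0.04658, +0.05271, +0.95752); u = 865.5·(+0.04658)/0.95752 + 314.1 = 356.2006, v = 868.6·(+0.05271)/0.95752 + 257.4 = 305.2168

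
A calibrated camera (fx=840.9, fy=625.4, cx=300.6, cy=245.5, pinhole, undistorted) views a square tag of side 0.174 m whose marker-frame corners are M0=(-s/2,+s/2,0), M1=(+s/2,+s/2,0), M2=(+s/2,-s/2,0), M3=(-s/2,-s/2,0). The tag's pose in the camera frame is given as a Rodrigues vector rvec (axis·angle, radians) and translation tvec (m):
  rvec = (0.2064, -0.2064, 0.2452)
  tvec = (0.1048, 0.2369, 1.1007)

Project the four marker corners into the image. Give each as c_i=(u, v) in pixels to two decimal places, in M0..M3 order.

Intrinsics K: fx=840.9, fy=625.4, cx=300.6, cy=245.5
Marker side s = 0.174 m; corners in marker frame (Z=0):
  M0 = (-0.0870, +0.0870, 0)
  M1 = (+0.0870, +0.0870, 0)
  M2 = (+0.0870, -0.0870, 0)
  M3 = (-0.0870, -0.0870, 0)
rvec = (0.2064, -0.2064, 0.2452), |rvec| = θ = 0.38122 rad = 21.842°
Rodrigues: sinθ=0.37205, 1−cosθ=0.07179; R = I + sinθ·[k]× + (1−cosθ)·[k]×²:
    [+0.94926 -0.26035 -0.17644]
    [+0.21826 +0.94926 -0.22644]
    [+0.22644 +0.17644 +0.95791]
t = (0.1048, 0.2369, 1.1007) m
M0: Pc = R·M0+t = (-0.00044, +0.30050, +1.09635); u = 840.9·(-0.00044)/1.09635 + 300.6 = 300.2659, v = 625.4·(+0.30050)/1.09635 + 245.5 = 416.9148
M1: Pc = R·M1+t = (+0.16474, +0.33847, +1.13575); u = 840.9·(+0.16474)/1.13575 + 300.6 = 422.5685, v = 625.4·(+0.33847)/1.13575 + 245.5 = 431.8805
M2: Pc = R·M2+t = (+0.21004, +0.17330, +1.10505); u = 840.9·(+0.21004)/1.10505 + 300.6 = 460.4289, v = 625.4·(+0.17330)/1.10505 + 245.5 = 343.5805
M3: Pc = R·M3+t = (+0.04486, +0.13533, +1.06565); u = 840.9·(+0.04486)/1.06565 + 300.6 = 336.0027, v = 625.4·(+0.13533)/1.06565 + 245.5 = 324.9190

c0=(300.27, 416.91) c1=(422.57, 431.88) c2=(460.43, 343.58) c3=(336.00, 324.92)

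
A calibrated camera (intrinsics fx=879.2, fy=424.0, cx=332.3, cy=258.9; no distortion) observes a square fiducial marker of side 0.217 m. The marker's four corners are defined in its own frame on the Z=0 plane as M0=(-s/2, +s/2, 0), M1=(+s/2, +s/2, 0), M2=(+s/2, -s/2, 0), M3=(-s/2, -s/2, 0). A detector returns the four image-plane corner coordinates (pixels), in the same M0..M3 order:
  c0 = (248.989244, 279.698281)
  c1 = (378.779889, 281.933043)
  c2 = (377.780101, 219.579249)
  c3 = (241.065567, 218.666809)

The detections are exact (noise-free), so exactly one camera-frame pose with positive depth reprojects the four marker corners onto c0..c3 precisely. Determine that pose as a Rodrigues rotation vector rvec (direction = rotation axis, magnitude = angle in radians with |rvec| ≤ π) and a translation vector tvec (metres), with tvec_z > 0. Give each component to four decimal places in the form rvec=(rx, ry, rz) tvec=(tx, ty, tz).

rvec=(0.3514, 0.1520, 0.0012) tvec=(-0.0343, -0.0271, 1.4114)

Intrinsics K: fx=879.2, fy=424.0, cx=332.3, cy=258.9
Marker side s = 0.217 m; corners in marker frame (Z=0):
  M0 = (-0.1085, +0.1085, 0)
  M1 = (+0.1085, +0.1085, 0)
  M2 = (+0.1085, -0.1085, 0)
  M3 = (-0.1085, -0.1085, 0)
Detected image corners:
  c0 = (248.989244, 279.698281) px
  c1 = (378.779889, 281.933043) px
  c2 = (377.780101, 219.579249) px
  c3 = (241.065567, 218.666809) px
Planar DLT: solve 8×8 A·h = b for H (H[2,2]=1):
  H  [+580.93186 +96.46354 +310.95367]
  H  [-18.90777 +344.99688 +250.77354]
  H  [-0.10497 +0.24296 +1.00000]
B = K⁻¹H; ‖b₁‖=0.708516, ‖b₂‖=0.708516; λ = 2/(‖b₁‖+‖b₂‖) = 1.411401, sign → tz>0 ⇒ λ=+1.411401
r₁ = λ·B[:,0] = (+0.98858,+0.02753,-0.14816); r₂ = λ·B[:,1] = (+0.02525,+0.93903,+0.34292)
r₃ = r₁×r₂ = (+0.14856,-0.34274,+0.92761); SVD([r₁ r₂ r₃]) → R = UVᵀ:
  R  [+0.98858 +0.02525 +0.14856]
  R  [+0.02753 +0.93903 -0.34274]
  R  [-0.14816 +0.34292 +0.92761]
t = (-0.03427, -0.02705, +1.41140) m
tr R = 2.855213; θ = arccos((tr R − 1)/2) = 0.382843 rad = 21.935°
axis k = ((R−Rᵀ)₃₂, (R−Rᵀ)₁₃, (R−Rᵀ)₂₁) / (2 sinθ) = (+0.917747, +0.397153, +0.003053)
rvec = θ·k = (+0.351353, +0.152047, +0.001169)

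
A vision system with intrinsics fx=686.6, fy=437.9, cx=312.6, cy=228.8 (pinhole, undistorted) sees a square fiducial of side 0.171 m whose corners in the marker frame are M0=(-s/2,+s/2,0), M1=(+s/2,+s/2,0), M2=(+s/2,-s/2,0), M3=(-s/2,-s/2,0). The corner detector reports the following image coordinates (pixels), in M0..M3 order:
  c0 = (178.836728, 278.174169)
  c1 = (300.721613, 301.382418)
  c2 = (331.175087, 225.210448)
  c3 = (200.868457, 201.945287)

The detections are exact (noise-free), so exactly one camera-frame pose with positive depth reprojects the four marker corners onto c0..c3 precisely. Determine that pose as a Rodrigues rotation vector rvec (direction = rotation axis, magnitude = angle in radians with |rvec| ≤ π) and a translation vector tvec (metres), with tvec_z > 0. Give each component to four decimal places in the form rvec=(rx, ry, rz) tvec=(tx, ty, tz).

rvec=(0.3181, 0.1399, 0.2557) tvec=(-0.0783, 0.0485, 0.8854)

Intrinsics K: fx=686.6, fy=437.9, cx=312.6, cy=228.8
Marker side s = 0.171 m; corners in marker frame (Z=0):
  M0 = (-0.0855, +0.0855, 0)
  M1 = (+0.0855, +0.0855, 0)
  M2 = (+0.0855, -0.0855, 0)
  M3 = (-0.0855, -0.0855, 0)
Detected image corners:
  c0 = (178.836728, 278.174169) px
  c1 = (300.721613, 301.382418) px
  c2 = (331.175087, 225.210448) px
  c3 = (200.868457, 201.945287) px
Planar DLT: solve 8×8 A·h = b for H (H[2,2]=1):
  H  [+709.34202 -60.13997 +251.90590]
  H  [+108.72879 +538.26645 +252.77009]
  H  [-0.10789 +0.36812 +1.00000]
B = K⁻¹H; ‖b₁‖=1.129474, ‖b₂‖=1.129474; λ = 2/(‖b₁‖+‖b₂‖) = 0.885368, sign → tz>0 ⇒ λ=+0.885368
r₁ = λ·B[:,0] = (+0.95818,+0.26974,-0.09552); r₂ = λ·B[:,1] = (-0.22594,+0.91800,+0.32592)
r₃ = r₁×r₂ = (+0.17560,-0.29071,+0.94056); SVD([r₁ r₂ r₃]) → R = UVᵀ:
  R  [+0.95818 -0.22594 +0.17560]
  R  [+0.26974 +0.91800 -0.29071]
  R  [-0.09552 +0.32592 +0.94056]
t = (-0.07826, +0.04846, +0.88537) m
tr R = 2.816742; θ = arccos((tr R − 1)/2) = 0.431425 rad = 24.719°
axis k = ((R−Rᵀ)₃₂, (R−Rᵀ)₁₃, (R−Rᵀ)₂₁) / (2 sinθ) = (+0.737312, +0.324183, +0.592686)
rvec = θ·k = (+0.318095, +0.139861, +0.255699)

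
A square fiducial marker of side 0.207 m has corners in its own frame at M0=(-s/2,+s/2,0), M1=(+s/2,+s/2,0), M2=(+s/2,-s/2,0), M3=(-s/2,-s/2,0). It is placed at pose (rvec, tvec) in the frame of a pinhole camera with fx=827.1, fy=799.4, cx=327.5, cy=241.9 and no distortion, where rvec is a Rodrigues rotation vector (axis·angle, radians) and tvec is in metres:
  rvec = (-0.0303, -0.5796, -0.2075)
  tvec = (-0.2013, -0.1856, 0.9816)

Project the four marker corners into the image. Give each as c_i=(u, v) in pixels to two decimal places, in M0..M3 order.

Intrinsics K: fx=827.1, fy=799.4, cx=327.5, cy=241.9
Marker side s = 0.207 m; corners in marker frame (Z=0):
  M0 = (-0.1035, +0.1035, 0)
  M1 = (+0.1035, +0.1035, 0)
  M2 = (+0.1035, -0.1035, 0)
  M3 = (-0.1035, -0.1035, 0)
rvec = (-0.0303, -0.5796, -0.2075), |rvec| = θ = 0.61637 rad = 35.315°
Rodrigues: sinθ=0.57808, 1−cosθ=0.18402; R = I + sinθ·[k]× + (1−cosθ)·[k]×²:
    [+0.81643 +0.20312 -0.54055]
    [-0.18610 +0.97870 +0.08667]
    [+0.54664 +0.02984 +0.83684]
t = (-0.2013, -0.1856, 0.9816) m
M0: Pc = R·M0+t = (-0.26478, -0.06504, +0.92811); u = 827.1·(-0.26478)/0.92811 + 327.5 = 91.5393, v = 799.4·(-0.06504)/0.92811 + 241.9 = 185.8773
M1: Pc = R·M1+t = (-0.09578, -0.10357, +1.04126); u = 827.1·(-0.09578)/1.04126 + 327.5 = 251.4219, v = 799.4·(-0.10357)/1.04126 + 241.9 = 162.3902
M2: Pc = R·M2+t = (-0.13782, -0.30616, +1.03509); u = 827.1·(-0.13782)/1.03509 + 327.5 = 217.3716, v = 799.4·(-0.30616)/1.03509 + 241.9 = 5.4547
M3: Pc = R·M3+t = (-0.30682, -0.26763, +0.92194); u = 827.1·(-0.30682)/0.92194 + 327.5 = 52.2387, v = 799.4·(-0.26763)/0.92194 + 241.9 = 9.8375

c0=(91.54, 185.88) c1=(251.42, 162.39) c2=(217.37, 5.45) c3=(52.24, 9.84)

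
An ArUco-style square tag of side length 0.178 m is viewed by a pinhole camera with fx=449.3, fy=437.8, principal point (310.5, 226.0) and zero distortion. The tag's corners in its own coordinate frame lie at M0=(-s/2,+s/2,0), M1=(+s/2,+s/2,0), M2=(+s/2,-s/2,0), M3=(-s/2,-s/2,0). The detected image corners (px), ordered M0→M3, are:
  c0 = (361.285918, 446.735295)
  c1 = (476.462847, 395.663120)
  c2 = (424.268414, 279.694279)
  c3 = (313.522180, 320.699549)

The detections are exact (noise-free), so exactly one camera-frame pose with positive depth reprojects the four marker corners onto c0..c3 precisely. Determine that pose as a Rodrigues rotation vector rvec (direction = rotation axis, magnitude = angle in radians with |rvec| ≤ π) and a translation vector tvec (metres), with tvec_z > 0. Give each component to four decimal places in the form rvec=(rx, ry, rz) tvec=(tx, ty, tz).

Intrinsics K: fx=449.3, fy=437.8, cx=310.5, cy=226.0
Marker side s = 0.178 m; corners in marker frame (Z=0):
  M0 = (-0.0890, +0.0890, 0)
  M1 = (+0.0890, +0.0890, 0)
  M2 = (+0.0890, -0.0890, 0)
  M3 = (-0.0890, -0.0890, 0)
Detected image corners:
  c0 = (361.285918, 446.735295) px
  c1 = (476.462847, 395.663120) px
  c2 = (424.268414, 279.694279) px
  c3 = (313.522180, 320.699549) px
Planar DLT: solve 8×8 A·h = b for H (H[2,2]=1):
  H  [+763.51876 +137.13939 +394.72195]
  H  [-139.31114 +547.08953 +358.05686]
  H  [+0.32829 -0.36560 +1.00000]
B = K⁻¹H; ‖b₁‖=1.585496, ‖b₂‖=1.585496; λ = 2/(‖b₁‖+‖b₂‖) = 0.630718, sign → tz>0 ⇒ λ=+0.630718
r₁ = λ·B[:,0] = (+0.92872,-0.30759,+0.20706); r₂ = λ·B[:,1] = (+0.35187,+0.90720,-0.23059)
r₃ = r₁×r₂ = (-0.11692,+0.28701,+0.95077); SVD([r₁ r₂ r₃]) → R = UVᵀ:
  R  [+0.92872 +0.35187 -0.11692]
  R  [-0.30759 +0.90720 +0.28701]
  R  [+0.20706 -0.23059 +0.95077]
t = (+0.11823, +0.19025, +0.63072) m
tr R = 2.786685; θ = arccos((tr R − 1)/2) = 0.466067 rad = 26.704°
axis k = ((R−Rᵀ)₃₂, (R−Rᵀ)₁₃, (R−Rᵀ)₂₁) / (2 sinθ) = (-0.575915, -0.360471, -0.733746)
rvec = θ·k = (-0.268415, -0.168003, -0.341975)

rvec=(-0.2684, -0.1680, -0.3420) tvec=(0.1182, 0.1902, 0.6307)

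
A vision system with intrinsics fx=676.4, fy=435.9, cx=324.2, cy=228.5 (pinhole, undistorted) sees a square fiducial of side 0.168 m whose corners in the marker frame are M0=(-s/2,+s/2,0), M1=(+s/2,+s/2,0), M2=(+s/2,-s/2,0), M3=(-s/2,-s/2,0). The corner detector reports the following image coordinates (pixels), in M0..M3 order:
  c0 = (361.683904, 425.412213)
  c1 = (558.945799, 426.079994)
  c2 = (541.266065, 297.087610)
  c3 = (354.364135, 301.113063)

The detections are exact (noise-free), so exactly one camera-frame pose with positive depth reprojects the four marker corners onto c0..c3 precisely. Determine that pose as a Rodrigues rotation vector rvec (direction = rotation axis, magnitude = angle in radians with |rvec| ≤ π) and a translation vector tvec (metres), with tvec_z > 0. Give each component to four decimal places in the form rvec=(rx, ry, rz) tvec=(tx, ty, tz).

Intrinsics K: fx=676.4, fy=435.9, cx=324.2, cy=228.5
Marker side s = 0.168 m; corners in marker frame (Z=0):
  M0 = (-0.0840, +0.0840, 0)
  M1 = (+0.0840, +0.0840, 0)
  M2 = (+0.0840, -0.0840, 0)
  M3 = (-0.0840, -0.0840, 0)
Detected image corners:
  c0 = (361.683904, 425.412213) px
  c1 = (558.945799, 426.079994) px
  c2 = (541.266065, 297.087610) px
  c3 = (354.364135, 301.113063) px
Planar DLT: solve 8×8 A·h = b for H (H[2,2]=1):
  H  [+1040.54761 -65.31482 +452.09180]
  H  [-91.76920 +642.52521 +360.80915]
  H  [-0.22465 -0.30642 +1.00000]
B = K⁻¹H; ‖b₁‖=1.663881, ‖b₂‖=1.663881; λ = 2/(‖b₁‖+‖b₂‖) = 0.601005, sign → tz>0 ⇒ λ=+0.601005
r₁ = λ·B[:,0] = (+0.98927,-0.05575,-0.13501); r₂ = λ·B[:,1] = (+0.03023,+0.98243,-0.18416)
r₃ = r₁×r₂ = (+0.14291,+0.17810,+0.97358); SVD([r₁ r₂ r₃]) → R = UVᵀ:
  R  [+0.98927 +0.03023 +0.14291]
  R  [-0.05575 +0.98243 +0.17810]
  R  [-0.13501 -0.18416 +0.97358]
t = (+0.11364, +0.18242, +0.60100) m
tr R = 2.945284; θ = arccos((tr R − 1)/2) = 0.234452 rad = 13.433°
axis k = ((R−Rᵀ)₃₂, (R−Rᵀ)₁₃, (R−Rᵀ)₂₁) / (2 sinθ) = (-0.779706, +0.598169, -0.185074)
rvec = θ·k = (-0.182803, +0.140242, -0.043391)

rvec=(-0.1828, 0.1402, -0.0434) tvec=(0.1136, 0.1824, 0.6010)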